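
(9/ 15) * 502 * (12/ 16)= 2259/ 10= 225.90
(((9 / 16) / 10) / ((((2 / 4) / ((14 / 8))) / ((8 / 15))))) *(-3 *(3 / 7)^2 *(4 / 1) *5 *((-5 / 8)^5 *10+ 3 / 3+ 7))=-9351207 / 1146880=-8.15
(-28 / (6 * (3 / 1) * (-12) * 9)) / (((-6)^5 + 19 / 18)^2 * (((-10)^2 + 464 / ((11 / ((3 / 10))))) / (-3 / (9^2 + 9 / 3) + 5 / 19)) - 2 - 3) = 46585 / 96839803497993558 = 0.00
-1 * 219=-219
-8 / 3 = -2.67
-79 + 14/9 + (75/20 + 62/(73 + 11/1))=-18385/252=-72.96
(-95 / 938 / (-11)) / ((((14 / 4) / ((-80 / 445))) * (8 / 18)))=-3420 / 3214057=-0.00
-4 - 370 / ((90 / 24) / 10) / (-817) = -6844 / 2451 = -2.79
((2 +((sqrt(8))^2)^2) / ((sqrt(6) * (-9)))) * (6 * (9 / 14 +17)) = -2717 * sqrt(6) / 21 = -316.92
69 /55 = 1.25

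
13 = 13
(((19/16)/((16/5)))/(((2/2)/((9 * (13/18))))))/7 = 1235/3584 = 0.34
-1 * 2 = -2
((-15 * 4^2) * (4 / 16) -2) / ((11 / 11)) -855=-917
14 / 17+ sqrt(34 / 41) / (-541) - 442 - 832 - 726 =-33986 / 17 - sqrt(1394) / 22181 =-1999.18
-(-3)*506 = 1518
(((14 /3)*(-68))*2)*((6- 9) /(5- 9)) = -476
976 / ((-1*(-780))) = 244 / 195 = 1.25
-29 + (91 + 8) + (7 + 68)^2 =5695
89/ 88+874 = 77001/ 88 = 875.01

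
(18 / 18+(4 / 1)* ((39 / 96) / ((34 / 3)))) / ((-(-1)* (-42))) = -311 / 11424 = -0.03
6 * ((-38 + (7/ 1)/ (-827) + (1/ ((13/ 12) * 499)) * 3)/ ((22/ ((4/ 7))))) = -349501884/ 59012239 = -5.92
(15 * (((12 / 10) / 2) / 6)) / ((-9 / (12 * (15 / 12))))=-5 / 2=-2.50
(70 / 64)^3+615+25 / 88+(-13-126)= 172147273 / 360448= 477.59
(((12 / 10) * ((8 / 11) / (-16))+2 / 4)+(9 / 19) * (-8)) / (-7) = 6989 / 14630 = 0.48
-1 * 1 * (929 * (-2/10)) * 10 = 1858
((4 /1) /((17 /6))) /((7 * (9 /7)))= 8 /51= 0.16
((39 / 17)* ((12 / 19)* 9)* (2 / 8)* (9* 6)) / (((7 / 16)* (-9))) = -44.71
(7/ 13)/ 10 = 7/ 130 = 0.05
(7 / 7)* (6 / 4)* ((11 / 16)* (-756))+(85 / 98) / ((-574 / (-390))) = -87644631 / 112504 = -779.04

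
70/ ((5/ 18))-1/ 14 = 3527/ 14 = 251.93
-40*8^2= -2560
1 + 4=5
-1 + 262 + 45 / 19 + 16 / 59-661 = -445441 / 1121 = -397.36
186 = 186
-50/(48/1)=-25/24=-1.04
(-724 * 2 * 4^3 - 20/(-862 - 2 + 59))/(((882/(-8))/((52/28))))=258616592/165669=1561.04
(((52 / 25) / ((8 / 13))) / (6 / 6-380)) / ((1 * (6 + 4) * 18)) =-169 / 3411000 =-0.00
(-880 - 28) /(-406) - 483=-97595 /203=-480.76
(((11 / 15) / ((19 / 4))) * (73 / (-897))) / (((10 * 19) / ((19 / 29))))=-1606 / 37068525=-0.00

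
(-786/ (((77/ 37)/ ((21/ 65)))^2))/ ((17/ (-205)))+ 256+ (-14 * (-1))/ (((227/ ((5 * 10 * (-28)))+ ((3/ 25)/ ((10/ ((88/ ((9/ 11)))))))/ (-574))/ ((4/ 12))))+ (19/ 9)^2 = 460.50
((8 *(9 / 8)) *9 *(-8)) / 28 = -23.14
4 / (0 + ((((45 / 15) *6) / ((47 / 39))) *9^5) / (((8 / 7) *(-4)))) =-3008 / 145083393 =-0.00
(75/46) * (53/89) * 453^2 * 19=15498409725/4094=3785639.89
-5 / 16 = -0.31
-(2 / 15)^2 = -4 / 225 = -0.02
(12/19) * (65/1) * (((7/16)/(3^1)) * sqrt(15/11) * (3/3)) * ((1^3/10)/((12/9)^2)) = 819 * sqrt(165)/26752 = 0.39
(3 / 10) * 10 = 3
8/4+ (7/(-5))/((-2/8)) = 38/5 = 7.60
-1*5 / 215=-1 / 43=-0.02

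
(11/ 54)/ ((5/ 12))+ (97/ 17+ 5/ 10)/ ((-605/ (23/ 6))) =166457/ 370260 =0.45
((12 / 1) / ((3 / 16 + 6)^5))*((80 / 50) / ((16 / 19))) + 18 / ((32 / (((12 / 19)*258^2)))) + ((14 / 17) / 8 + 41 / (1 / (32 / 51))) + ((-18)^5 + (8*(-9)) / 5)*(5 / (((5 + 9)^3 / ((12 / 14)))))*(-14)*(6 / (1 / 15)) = 26285299910062423741363 / 7023949109224740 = 3742239.52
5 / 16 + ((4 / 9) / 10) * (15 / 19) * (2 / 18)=2597 / 8208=0.32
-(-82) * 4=328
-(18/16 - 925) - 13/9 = 66415/72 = 922.43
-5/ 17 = -0.29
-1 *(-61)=61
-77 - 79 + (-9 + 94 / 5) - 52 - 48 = -1231 / 5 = -246.20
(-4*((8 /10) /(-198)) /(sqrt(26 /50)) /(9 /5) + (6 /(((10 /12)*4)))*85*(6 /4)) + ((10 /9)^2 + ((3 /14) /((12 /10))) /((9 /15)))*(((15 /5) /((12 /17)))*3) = 40*sqrt(13) /11583 + 753083 /3024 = 249.05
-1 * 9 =-9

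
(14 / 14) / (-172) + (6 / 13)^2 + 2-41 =-1127629 / 29068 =-38.79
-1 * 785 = -785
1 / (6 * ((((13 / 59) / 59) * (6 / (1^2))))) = 3481 / 468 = 7.44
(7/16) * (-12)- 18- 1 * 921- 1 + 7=-3753/4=-938.25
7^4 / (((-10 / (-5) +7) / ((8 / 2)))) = 9604 / 9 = 1067.11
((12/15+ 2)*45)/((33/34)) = 129.82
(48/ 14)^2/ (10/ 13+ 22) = 936/ 1813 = 0.52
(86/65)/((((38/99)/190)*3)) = 2838/13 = 218.31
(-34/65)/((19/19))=-34/65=-0.52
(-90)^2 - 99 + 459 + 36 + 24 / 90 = 127444 / 15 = 8496.27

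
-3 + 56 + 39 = 92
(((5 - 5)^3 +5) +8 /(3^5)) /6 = 1223 /1458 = 0.84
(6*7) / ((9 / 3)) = 14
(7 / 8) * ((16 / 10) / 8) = 7 / 40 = 0.18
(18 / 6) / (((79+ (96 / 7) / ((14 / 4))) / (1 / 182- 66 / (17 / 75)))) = -18918543 / 1795846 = -10.53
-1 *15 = -15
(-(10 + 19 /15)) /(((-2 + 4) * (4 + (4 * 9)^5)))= -169 /1813985400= -0.00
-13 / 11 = -1.18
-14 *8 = -112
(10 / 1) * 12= 120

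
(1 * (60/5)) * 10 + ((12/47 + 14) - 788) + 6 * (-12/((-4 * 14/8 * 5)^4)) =-46108207134/70529375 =-653.74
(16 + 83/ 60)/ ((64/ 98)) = 51107/ 1920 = 26.62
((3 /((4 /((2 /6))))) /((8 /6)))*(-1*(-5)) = 15 /16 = 0.94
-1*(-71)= 71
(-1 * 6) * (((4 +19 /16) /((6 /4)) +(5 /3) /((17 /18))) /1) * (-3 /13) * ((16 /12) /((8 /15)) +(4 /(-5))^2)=1003701 /44200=22.71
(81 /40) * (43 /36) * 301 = 116487 /160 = 728.04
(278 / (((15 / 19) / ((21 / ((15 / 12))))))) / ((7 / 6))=126768 / 25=5070.72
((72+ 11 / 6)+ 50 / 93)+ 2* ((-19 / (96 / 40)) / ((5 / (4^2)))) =4409 / 186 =23.70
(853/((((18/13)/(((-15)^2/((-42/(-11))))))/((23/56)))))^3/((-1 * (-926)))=345031495017970678328125/96385771044864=3579693260.51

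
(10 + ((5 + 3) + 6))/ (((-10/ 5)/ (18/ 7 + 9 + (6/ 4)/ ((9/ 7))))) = -1070/ 7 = -152.86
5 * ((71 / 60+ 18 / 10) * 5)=895 / 12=74.58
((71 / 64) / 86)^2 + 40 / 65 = 242417661 / 393822208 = 0.62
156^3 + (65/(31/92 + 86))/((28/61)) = 3796417.64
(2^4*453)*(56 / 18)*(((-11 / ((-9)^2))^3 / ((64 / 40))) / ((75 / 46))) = -517727056 / 23914845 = -21.65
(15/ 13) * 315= 4725/ 13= 363.46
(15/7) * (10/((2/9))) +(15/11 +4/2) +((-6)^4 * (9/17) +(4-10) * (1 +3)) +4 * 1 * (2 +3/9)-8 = 763.24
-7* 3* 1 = -21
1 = 1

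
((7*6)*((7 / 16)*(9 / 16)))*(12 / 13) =9.54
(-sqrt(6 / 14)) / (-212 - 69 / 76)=76 * sqrt(21) / 113267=0.00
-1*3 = -3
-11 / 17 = -0.65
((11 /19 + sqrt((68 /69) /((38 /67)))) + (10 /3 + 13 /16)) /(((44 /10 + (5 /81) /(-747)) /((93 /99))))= 1.29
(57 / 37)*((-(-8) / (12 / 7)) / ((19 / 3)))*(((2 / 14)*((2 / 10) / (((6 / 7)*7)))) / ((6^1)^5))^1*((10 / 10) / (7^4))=1 / 3453982560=0.00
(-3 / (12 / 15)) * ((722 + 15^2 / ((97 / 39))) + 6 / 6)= -591795 / 194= -3050.49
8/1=8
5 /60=1 /12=0.08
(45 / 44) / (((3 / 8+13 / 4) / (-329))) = -29610 / 319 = -92.82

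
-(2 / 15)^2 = -4 / 225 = -0.02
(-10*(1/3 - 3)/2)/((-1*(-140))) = 0.10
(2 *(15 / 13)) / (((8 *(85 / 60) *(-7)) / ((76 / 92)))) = -855 / 35581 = -0.02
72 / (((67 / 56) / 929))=3745728 / 67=55906.39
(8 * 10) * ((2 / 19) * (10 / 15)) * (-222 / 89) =-23680 / 1691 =-14.00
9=9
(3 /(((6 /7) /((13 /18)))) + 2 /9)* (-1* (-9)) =99 /4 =24.75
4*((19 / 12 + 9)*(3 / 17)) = 127 / 17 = 7.47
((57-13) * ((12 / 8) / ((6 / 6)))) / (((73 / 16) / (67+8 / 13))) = 928224 / 949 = 978.11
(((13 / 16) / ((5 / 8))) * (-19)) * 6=-741 / 5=-148.20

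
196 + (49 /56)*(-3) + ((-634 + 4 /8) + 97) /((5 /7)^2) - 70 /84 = -515399 /600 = -859.00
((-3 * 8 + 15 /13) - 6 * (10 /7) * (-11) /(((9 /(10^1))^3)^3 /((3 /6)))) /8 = 12.35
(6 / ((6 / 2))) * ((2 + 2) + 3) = 14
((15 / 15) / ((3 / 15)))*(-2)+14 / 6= -23 / 3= -7.67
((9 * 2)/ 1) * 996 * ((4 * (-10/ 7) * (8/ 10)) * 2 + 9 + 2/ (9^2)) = -44488/ 21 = -2118.48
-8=-8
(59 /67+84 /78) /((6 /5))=8525 /5226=1.63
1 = 1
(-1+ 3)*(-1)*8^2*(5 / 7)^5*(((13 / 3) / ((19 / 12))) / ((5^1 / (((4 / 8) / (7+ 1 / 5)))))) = -2600000 / 2873997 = -0.90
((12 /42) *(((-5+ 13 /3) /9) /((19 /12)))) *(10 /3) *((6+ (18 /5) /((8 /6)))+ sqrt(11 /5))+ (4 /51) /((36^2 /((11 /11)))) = -851771 /2197692 - 32 *sqrt(55) /3591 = -0.45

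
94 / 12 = 47 / 6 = 7.83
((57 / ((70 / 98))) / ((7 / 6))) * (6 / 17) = 2052 / 85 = 24.14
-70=-70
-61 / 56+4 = 163 / 56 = 2.91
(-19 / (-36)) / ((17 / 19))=361 / 612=0.59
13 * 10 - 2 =128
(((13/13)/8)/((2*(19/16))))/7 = 1/133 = 0.01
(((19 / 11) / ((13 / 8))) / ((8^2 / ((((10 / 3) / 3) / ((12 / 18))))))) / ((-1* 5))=-19 / 3432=-0.01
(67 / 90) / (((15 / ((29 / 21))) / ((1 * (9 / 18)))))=1943 / 56700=0.03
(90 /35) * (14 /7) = 36 /7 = 5.14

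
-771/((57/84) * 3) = -7196/19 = -378.74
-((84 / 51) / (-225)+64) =-244772 / 3825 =-63.99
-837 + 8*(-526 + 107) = -4189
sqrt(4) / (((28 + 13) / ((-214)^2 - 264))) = 91064 / 41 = 2221.07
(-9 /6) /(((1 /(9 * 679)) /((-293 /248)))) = 5371569 /496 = 10829.78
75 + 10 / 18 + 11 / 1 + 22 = 977 / 9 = 108.56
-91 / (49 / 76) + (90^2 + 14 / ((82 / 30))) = 2285662 / 287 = 7963.98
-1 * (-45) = 45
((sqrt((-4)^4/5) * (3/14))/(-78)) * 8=-0.16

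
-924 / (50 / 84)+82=-36758 / 25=-1470.32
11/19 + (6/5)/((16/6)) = 391/380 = 1.03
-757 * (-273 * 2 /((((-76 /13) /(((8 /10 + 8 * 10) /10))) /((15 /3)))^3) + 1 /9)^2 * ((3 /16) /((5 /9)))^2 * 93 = -19598396628926512363217756821569 /75273409600000000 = -260362812486794.97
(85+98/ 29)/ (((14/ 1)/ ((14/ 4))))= 2563/ 116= 22.09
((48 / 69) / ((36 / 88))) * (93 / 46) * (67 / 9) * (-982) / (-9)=358972064 / 128547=2792.54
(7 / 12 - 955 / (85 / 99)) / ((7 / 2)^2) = -226789 / 2499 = -90.75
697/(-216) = -697/216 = -3.23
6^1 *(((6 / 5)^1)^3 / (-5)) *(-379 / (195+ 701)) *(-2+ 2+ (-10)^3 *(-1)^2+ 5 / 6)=-12269367 / 14000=-876.38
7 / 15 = 0.47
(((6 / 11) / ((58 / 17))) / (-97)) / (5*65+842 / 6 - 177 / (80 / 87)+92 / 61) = -746640 / 124283890049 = -0.00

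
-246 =-246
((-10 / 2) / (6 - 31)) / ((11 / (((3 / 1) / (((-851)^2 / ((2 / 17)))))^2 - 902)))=-136717031670195842 / 8336404370133895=-16.40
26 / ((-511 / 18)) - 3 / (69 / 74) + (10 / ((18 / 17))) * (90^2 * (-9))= -8091989078 / 11753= -688504.13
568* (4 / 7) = 2272 / 7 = 324.57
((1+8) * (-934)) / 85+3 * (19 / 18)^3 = -15758249 / 165240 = -95.37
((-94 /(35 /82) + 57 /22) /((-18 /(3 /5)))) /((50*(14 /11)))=167581 /1470000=0.11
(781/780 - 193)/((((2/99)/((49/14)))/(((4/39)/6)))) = -11531443/20280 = -568.61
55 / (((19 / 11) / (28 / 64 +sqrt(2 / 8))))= 9075 / 304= 29.85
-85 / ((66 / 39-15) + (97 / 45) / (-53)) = 2635425 / 413866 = 6.37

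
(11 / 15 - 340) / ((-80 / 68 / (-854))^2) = -268155089209 / 1500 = -178770059.47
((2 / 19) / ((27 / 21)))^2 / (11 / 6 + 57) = 0.00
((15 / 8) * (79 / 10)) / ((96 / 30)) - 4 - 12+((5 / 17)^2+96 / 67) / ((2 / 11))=-14943741 / 4956928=-3.01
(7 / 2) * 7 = 49 / 2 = 24.50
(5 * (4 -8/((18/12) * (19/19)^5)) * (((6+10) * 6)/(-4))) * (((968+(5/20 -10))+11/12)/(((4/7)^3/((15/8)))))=49349125/32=1542160.16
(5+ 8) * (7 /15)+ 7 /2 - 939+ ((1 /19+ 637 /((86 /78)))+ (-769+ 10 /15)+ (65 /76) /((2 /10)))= -54691297 /49020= -1115.69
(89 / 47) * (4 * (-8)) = -2848 / 47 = -60.60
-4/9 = -0.44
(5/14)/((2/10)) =25/14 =1.79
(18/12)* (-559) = -1677/2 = -838.50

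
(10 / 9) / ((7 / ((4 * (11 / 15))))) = 88 / 189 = 0.47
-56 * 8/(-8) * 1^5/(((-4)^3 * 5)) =-7/40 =-0.18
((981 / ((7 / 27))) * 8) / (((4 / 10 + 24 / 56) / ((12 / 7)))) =12713760 / 203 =62629.36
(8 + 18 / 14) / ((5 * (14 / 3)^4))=1053 / 268912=0.00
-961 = -961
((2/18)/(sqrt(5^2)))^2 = 1/2025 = 0.00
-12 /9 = -4 /3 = -1.33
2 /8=1 /4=0.25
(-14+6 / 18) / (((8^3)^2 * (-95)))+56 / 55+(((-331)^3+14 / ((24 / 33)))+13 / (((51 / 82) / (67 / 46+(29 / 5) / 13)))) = -11652993034213150507 / 321332183040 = -36264630.96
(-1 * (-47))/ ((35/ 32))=1504/ 35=42.97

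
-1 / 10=-0.10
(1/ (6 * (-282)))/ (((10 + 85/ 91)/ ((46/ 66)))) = -2093/ 55556820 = -0.00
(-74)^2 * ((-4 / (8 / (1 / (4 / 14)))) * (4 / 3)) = -38332 / 3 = -12777.33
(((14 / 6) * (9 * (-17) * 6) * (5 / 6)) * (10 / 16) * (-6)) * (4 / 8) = 26775 / 8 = 3346.88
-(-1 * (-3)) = -3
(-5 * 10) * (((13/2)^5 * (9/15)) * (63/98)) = -50124555/224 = -223770.33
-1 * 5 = -5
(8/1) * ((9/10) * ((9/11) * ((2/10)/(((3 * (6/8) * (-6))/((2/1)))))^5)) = -4096/30447140625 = -0.00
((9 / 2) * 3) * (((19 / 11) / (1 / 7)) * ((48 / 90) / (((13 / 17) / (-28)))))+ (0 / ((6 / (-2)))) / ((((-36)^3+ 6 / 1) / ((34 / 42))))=-3187.54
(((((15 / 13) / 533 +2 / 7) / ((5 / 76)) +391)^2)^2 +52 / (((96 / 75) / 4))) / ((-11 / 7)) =-15550541868.56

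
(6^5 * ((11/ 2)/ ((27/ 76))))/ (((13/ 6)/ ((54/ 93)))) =13001472/ 403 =32261.72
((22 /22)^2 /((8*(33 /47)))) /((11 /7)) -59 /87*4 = -72969 /28072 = -2.60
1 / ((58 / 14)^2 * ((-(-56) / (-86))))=-301 / 3364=-0.09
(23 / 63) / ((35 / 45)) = 23 / 49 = 0.47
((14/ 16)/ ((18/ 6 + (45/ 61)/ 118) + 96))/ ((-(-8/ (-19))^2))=-9094673/ 182437632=-0.05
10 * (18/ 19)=180/ 19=9.47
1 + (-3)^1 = -2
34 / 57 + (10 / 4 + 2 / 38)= 359 / 114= 3.15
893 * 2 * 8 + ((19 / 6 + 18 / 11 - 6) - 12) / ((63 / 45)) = 6596701 / 462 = 14278.57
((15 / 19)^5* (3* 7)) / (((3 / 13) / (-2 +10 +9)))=1174753125 / 2476099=474.44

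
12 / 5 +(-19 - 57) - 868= -4708 / 5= -941.60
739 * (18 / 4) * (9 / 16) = 59859 / 32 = 1870.59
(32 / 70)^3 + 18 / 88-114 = -214494901 / 1886500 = -113.70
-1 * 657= -657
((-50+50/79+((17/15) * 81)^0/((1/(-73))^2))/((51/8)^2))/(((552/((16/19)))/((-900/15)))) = -1067752960/89794323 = -11.89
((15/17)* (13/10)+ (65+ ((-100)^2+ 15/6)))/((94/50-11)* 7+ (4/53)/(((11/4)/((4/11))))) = -27442349275/173970316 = -157.74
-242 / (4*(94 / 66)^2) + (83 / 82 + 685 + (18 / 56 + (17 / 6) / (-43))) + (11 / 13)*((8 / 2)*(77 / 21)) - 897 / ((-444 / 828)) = 122820419144845 / 52450681556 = 2341.64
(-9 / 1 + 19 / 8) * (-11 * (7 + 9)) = 1166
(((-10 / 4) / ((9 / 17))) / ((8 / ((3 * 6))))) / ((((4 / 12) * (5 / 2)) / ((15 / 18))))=-85 / 8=-10.62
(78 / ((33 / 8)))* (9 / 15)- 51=-39.65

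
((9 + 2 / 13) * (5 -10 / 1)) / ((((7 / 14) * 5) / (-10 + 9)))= 238 / 13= 18.31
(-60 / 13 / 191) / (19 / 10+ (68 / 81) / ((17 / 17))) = -48600 / 5509777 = -0.01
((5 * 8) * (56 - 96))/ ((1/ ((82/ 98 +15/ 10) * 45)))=-8244000/ 49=-168244.90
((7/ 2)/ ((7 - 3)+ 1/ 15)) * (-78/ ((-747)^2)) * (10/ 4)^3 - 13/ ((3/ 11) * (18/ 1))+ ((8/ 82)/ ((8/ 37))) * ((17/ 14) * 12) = 102246535637/ 26050836168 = 3.92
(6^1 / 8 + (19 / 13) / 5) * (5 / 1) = 271 / 52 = 5.21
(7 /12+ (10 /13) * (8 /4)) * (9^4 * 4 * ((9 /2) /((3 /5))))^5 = 626844555043798688622328800.00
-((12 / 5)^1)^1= -12 / 5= -2.40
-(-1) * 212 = 212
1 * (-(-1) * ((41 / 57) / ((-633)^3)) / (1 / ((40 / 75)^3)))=-20992 / 48793251855375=-0.00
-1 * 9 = -9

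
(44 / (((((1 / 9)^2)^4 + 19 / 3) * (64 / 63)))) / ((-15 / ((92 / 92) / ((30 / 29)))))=-96123327993 / 218103387200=-0.44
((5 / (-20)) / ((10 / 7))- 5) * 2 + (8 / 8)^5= -187 / 20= -9.35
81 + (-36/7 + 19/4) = 2257/28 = 80.61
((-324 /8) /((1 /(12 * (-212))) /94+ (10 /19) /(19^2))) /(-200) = 8303683734 /59612525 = 139.29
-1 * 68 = -68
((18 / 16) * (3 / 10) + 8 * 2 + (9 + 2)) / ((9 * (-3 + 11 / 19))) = -4617 / 3680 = -1.25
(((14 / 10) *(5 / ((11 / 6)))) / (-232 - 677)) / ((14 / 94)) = -94 / 3333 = -0.03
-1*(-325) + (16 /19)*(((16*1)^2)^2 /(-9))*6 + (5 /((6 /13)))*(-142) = -722104 /19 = -38005.47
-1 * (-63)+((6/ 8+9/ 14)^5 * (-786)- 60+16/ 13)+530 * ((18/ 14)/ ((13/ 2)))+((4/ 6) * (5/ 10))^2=-4038678732427/ 1006806528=-4011.38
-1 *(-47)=47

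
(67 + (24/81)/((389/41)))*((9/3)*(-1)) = -704029/3501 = -201.09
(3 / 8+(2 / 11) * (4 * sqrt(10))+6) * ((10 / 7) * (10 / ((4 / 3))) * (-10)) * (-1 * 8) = 48000 * sqrt(10) / 77+38250 / 7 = 7435.58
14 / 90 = 7 / 45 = 0.16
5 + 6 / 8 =23 / 4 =5.75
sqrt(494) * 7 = 7 * sqrt(494) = 155.58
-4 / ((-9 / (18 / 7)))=8 / 7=1.14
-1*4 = -4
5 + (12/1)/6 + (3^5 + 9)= 259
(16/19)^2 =256/361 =0.71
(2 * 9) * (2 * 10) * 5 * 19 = 34200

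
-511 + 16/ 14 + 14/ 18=-32072/ 63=-509.08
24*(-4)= -96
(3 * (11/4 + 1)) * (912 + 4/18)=20525/2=10262.50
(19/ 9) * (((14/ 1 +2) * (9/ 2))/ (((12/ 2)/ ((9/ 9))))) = 76/ 3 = 25.33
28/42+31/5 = 103/15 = 6.87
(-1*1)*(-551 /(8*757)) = 0.09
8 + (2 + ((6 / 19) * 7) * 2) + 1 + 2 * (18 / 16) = 1343 / 76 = 17.67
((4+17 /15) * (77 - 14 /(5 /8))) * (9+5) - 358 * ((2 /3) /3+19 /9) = 231644 /75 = 3088.59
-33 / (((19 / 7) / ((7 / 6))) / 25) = -354.61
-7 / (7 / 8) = -8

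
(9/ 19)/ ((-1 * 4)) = -9/ 76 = -0.12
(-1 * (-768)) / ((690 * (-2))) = -64 / 115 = -0.56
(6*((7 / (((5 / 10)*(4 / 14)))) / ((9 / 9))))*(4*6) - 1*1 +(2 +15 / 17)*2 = 120033 / 17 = 7060.76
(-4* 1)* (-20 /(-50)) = -8 /5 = -1.60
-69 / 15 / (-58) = 23 / 290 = 0.08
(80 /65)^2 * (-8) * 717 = -1468416 /169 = -8688.85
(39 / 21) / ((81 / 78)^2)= 8788 / 5103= 1.72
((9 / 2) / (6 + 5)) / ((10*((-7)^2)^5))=9 / 62144554780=0.00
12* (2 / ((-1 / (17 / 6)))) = -68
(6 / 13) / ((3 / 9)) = 18 / 13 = 1.38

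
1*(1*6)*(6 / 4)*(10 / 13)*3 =270 / 13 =20.77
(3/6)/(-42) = -1/84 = -0.01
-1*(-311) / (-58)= -311 / 58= -5.36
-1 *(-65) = 65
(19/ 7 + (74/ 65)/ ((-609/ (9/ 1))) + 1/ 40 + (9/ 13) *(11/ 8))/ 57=0.06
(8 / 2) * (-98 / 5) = -392 / 5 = -78.40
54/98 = 27/49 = 0.55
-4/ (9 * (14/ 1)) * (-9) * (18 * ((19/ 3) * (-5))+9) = -1122/ 7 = -160.29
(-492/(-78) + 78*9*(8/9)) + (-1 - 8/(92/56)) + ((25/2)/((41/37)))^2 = 1511249743/2010476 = 751.69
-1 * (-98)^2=-9604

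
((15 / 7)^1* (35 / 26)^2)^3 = 18087890625 / 308915776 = 58.55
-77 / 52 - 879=-45785 / 52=-880.48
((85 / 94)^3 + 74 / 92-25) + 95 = 1366730919 / 19103432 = 71.54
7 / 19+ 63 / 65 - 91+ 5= -104558 / 1235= -84.66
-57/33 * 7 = -133/11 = -12.09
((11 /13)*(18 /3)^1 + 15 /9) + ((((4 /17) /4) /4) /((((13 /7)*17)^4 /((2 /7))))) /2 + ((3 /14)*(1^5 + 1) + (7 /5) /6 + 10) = 98817171423067 /5677355008780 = 17.41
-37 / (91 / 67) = -2479 / 91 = -27.24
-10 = -10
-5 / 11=-0.45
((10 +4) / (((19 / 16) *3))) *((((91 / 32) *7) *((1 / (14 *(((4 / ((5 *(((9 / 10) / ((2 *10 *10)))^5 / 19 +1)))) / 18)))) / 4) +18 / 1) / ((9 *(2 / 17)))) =7133907200000213147207 / 73932800000000000000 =96.49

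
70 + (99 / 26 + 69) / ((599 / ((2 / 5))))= 2727343 / 38935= 70.05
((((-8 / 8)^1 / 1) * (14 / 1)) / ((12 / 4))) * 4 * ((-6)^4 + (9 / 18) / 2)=-72590 / 3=-24196.67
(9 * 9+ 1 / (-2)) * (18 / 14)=103.50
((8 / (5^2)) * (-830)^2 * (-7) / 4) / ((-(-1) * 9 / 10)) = -3857840 / 9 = -428648.89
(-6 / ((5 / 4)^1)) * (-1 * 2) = 48 / 5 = 9.60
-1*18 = -18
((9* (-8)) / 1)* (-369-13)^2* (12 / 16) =-7879896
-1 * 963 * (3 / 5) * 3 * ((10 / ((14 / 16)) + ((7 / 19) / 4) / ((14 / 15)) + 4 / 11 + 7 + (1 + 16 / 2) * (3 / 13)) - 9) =-20745.01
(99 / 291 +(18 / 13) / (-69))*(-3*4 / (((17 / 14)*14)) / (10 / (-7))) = 77994 / 493051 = 0.16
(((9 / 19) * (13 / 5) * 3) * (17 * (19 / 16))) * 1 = 5967 / 80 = 74.59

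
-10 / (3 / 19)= -190 / 3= -63.33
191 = 191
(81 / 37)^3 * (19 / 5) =10097379 / 253265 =39.87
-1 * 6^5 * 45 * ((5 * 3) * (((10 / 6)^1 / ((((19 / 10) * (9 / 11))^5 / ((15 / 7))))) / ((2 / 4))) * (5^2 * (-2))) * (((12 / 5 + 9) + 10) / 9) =689298280000000000 / 1403948133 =490971328.50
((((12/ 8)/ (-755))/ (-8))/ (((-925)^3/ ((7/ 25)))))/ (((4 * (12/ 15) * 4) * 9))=-7/ 9178323600000000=-0.00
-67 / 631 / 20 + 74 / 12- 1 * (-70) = 2883469 / 37860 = 76.16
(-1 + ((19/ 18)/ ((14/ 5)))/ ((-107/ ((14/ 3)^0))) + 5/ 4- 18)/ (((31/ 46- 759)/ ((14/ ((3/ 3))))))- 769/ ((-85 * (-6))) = -6739093207/ 5710695930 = -1.18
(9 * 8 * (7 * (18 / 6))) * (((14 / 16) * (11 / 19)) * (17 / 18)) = 27489 / 38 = 723.39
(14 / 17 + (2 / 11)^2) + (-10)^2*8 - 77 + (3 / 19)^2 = 537537766 / 742577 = 723.88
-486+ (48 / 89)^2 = -3847302 / 7921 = -485.71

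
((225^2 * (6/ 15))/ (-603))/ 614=-0.05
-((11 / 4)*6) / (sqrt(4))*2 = -33 / 2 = -16.50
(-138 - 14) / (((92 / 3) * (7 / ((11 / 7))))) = -1254 / 1127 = -1.11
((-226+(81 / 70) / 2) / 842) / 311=-31559 / 36660680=-0.00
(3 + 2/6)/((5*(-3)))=-0.22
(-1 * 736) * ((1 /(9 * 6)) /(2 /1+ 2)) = -92 /27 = -3.41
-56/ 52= -14/ 13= -1.08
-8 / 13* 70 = -560 / 13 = -43.08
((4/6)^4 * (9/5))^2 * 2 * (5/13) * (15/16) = 0.09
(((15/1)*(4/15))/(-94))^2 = 4/2209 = 0.00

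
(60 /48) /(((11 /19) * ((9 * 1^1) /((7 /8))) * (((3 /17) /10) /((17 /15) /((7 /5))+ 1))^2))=2207.09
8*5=40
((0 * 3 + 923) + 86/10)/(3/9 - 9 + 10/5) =-6987/50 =-139.74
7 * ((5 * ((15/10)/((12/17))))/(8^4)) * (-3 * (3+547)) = -490875/16384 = -29.96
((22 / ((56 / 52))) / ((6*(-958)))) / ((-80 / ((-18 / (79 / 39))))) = -16731 / 42381920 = -0.00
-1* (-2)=2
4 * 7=28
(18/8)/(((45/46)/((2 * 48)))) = 1104/5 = 220.80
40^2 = 1600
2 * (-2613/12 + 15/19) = -16489/38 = -433.92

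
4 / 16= 1 / 4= 0.25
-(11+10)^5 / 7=-583443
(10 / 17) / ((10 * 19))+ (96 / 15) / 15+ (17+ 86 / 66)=4991821 / 266475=18.73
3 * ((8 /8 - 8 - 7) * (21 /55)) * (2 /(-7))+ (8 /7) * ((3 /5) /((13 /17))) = 5484 /1001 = 5.48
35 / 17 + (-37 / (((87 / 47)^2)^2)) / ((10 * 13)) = 257599093201 / 126610371810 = 2.03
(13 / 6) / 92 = 13 / 552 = 0.02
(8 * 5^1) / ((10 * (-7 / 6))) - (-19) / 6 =-11 / 42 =-0.26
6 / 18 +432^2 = 559873 / 3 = 186624.33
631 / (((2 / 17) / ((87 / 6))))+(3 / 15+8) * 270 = 319939 / 4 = 79984.75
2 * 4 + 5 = 13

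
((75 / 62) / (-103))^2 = 5625 / 40780996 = 0.00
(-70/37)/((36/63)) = -245/74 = -3.31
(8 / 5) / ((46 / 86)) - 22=-2186 / 115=-19.01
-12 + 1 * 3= -9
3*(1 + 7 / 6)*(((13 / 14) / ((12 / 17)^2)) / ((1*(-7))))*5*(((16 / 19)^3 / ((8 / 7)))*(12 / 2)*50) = -1356.33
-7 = -7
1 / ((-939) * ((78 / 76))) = -38 / 36621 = -0.00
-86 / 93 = -0.92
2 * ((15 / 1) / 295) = 6 / 59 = 0.10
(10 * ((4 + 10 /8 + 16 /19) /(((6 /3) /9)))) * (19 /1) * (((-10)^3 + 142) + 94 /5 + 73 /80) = -279451521 /64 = -4366430.02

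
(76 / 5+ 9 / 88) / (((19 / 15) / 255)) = 5150745 / 1672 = 3080.59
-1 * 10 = -10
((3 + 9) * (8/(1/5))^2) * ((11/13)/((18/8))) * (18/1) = 1689600/13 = 129969.23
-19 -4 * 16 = -83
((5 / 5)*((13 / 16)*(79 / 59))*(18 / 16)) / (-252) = -1027 / 211456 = -0.00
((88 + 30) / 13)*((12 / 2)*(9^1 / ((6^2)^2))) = 59 / 156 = 0.38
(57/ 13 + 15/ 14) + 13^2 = 31751/ 182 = 174.46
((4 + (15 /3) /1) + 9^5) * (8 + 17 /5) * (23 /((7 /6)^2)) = 2787301368 /245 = 11376740.28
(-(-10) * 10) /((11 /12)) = 1200 /11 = 109.09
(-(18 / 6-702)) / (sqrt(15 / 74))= 233*sqrt(1110) / 5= 1552.56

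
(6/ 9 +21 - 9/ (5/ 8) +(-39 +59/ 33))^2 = 896.73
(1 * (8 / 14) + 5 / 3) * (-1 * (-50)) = 111.90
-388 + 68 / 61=-23600 / 61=-386.89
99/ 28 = 3.54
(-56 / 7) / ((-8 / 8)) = 8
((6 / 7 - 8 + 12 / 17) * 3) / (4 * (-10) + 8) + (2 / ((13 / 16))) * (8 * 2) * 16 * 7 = 109197913 / 24752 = 4411.68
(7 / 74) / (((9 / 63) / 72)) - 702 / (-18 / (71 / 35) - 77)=969174 / 17353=55.85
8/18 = 4/9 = 0.44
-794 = -794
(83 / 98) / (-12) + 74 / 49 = 1693 / 1176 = 1.44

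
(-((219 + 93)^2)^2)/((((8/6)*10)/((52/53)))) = -184779159552/265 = -697279847.37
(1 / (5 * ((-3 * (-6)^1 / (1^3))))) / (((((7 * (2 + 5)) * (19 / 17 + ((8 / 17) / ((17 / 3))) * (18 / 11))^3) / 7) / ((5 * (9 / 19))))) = 32127104339 / 16833197302250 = 0.00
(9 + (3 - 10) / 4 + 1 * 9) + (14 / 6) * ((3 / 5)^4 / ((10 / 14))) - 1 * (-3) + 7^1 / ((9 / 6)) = 912751 / 37500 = 24.34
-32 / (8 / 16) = -64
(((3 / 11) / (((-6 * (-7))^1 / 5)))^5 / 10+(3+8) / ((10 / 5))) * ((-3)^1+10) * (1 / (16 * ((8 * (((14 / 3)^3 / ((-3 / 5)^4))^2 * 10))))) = 4557155581832346441 / 93169502877079552000000000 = 0.00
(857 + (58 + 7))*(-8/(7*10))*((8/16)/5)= -1844/175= -10.54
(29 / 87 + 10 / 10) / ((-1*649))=-4 / 1947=-0.00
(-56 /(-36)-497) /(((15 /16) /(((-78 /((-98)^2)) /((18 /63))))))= 676 /45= 15.02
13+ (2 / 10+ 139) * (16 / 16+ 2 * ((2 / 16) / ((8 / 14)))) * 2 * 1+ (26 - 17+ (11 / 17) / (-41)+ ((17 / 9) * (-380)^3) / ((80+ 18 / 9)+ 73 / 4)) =-12998256594992 / 12577365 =-1033464.21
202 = 202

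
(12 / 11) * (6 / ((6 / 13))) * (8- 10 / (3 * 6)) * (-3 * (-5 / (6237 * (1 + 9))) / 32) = 871 / 1097712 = 0.00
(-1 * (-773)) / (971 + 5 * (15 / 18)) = 4638 / 5851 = 0.79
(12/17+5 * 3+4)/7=335/119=2.82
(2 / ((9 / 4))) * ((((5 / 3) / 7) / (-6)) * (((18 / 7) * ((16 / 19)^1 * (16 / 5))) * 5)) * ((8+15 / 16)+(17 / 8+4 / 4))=-123520 / 8379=-14.74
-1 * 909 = -909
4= 4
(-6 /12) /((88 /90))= -45 /88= -0.51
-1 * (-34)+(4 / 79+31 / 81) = 220339 / 6399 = 34.43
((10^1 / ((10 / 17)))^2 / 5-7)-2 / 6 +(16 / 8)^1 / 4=1529 / 30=50.97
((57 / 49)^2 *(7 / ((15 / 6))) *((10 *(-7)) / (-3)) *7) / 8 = 77.36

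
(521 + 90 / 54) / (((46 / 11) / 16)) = 137984 / 69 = 1999.77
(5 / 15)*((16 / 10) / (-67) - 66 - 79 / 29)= -222629 / 9715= -22.92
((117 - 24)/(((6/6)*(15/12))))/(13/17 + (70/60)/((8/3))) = 33728/545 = 61.89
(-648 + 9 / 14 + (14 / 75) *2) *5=-679333 / 210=-3234.92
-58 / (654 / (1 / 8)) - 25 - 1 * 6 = -81125 / 2616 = -31.01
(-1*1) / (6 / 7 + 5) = -7 / 41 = -0.17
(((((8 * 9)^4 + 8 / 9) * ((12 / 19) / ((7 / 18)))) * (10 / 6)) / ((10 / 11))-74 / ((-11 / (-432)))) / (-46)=-58529134432 / 33649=-1739401.90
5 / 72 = 0.07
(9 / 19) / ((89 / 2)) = 18 / 1691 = 0.01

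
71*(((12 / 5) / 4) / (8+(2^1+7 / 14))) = 142 / 35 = 4.06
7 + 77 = 84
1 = 1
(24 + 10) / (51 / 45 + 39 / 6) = 1020 / 229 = 4.45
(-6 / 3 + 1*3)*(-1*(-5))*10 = 50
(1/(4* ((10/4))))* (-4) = -2/5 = -0.40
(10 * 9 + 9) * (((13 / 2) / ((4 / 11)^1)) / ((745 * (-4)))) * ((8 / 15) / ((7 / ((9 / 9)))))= -4719 / 104300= -0.05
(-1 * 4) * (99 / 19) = -396 / 19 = -20.84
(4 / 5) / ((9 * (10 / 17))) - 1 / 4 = -89 / 900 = -0.10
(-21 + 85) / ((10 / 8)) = 256 / 5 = 51.20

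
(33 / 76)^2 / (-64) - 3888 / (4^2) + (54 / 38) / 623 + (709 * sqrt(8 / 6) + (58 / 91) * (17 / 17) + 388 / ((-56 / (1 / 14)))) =-5089667011509 / 20957361152 + 1418 * sqrt(3) / 3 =575.82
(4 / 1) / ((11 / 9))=3.27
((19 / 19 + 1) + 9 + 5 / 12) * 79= 10823 / 12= 901.92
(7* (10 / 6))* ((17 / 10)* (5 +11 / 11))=119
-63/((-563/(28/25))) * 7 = 0.88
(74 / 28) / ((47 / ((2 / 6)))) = 37 / 1974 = 0.02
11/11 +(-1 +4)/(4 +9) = 16/13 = 1.23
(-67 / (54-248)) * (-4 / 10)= -0.14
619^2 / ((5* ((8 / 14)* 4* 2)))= 2682127 / 160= 16763.29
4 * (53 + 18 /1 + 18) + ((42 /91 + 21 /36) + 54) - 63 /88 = 410.33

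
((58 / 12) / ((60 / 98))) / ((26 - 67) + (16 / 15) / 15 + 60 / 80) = -7105 / 36161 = -0.20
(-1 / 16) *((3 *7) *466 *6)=-14679 / 4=-3669.75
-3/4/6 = -1/8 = -0.12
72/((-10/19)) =-136.80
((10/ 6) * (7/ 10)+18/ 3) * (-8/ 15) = -172/ 45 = -3.82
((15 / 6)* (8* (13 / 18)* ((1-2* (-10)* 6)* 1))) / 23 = 15730 / 207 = 75.99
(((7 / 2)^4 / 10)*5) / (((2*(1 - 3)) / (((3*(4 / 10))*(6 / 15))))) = -7203 / 800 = -9.00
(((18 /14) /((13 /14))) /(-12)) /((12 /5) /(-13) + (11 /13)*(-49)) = 15 /5414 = 0.00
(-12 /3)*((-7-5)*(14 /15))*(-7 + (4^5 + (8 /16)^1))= 45584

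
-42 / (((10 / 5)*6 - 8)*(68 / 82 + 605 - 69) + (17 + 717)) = -287 / 19689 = -0.01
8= 8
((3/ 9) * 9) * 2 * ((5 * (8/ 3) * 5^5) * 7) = 1750000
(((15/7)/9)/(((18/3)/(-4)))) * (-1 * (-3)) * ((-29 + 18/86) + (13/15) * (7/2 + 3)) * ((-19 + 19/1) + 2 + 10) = 119492/903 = 132.33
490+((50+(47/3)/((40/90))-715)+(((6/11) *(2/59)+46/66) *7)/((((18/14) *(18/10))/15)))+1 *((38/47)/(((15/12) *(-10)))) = -26524416901/247074300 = -107.35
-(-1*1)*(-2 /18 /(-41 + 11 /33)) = 1 /366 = 0.00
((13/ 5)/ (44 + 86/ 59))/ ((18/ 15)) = 767/ 16092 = 0.05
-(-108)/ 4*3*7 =567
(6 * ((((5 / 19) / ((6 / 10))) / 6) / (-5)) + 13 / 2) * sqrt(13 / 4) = 731 * sqrt(13) / 228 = 11.56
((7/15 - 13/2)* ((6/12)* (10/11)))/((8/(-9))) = 543/176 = 3.09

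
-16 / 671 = -0.02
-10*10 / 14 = -50 / 7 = -7.14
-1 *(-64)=64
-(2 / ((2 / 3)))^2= -9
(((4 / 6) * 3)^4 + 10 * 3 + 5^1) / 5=51 / 5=10.20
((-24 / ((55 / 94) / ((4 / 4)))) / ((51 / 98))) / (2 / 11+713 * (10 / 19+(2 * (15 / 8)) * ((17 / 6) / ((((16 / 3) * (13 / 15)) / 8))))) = -41606656 / 7119495195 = -0.01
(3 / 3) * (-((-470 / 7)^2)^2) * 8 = -162588288.21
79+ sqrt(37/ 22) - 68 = sqrt(814)/ 22+ 11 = 12.30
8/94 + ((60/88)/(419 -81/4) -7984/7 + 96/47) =-1314286958/1154461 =-1138.44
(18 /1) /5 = 18 /5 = 3.60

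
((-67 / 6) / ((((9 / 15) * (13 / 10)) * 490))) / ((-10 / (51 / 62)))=1139 / 473928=0.00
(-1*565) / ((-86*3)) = 565 / 258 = 2.19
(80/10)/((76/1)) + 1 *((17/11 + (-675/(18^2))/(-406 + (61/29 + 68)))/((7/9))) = 2.10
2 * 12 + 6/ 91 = 24.07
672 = 672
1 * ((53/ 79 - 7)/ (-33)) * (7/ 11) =3500/ 28677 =0.12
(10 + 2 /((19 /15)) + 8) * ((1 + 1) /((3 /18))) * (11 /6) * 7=57288 /19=3015.16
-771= -771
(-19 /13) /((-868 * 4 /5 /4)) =95 /11284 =0.01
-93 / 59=-1.58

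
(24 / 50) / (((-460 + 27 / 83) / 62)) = -0.06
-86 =-86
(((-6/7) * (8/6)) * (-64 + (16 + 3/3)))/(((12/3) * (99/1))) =94/693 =0.14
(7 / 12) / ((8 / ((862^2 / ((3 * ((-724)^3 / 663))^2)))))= 63509271007 / 3456548371865370624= 0.00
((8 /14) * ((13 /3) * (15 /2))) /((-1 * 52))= -5 /14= -0.36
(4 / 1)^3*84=5376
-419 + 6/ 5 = -2089/ 5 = -417.80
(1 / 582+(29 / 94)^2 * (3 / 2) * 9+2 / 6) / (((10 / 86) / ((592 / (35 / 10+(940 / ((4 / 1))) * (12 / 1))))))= 17672312516 / 6049998155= 2.92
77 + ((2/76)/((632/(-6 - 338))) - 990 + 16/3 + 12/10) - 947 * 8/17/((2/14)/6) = -15022106023/765510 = -19623.66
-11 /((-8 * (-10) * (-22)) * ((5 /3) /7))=21 /800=0.03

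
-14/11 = -1.27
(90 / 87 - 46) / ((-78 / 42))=9128 / 377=24.21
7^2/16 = 49/16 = 3.06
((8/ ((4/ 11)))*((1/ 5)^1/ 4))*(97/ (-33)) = -97/ 30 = -3.23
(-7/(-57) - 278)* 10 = -158390/57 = -2778.77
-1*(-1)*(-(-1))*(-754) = -754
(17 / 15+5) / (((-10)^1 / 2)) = -92 / 75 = -1.23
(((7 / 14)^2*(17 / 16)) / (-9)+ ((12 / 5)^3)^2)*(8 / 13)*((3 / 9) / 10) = 3.92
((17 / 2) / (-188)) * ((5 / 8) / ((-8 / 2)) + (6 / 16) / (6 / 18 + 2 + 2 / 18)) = 0.00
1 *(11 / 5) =11 / 5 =2.20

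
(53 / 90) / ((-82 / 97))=-5141 / 7380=-0.70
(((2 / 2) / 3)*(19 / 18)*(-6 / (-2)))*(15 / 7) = 2.26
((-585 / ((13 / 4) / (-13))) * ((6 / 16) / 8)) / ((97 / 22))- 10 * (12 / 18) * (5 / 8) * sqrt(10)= 19305 / 776- 25 * sqrt(10) / 6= 11.70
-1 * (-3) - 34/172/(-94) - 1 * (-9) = 97025/8084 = 12.00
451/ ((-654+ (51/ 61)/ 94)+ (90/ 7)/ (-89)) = -1611099182/ 2336756715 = -0.69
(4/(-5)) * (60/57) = -0.84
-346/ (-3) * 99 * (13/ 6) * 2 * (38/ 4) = 470041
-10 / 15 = -2 / 3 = -0.67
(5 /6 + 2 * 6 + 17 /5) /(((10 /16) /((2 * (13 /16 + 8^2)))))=3366.79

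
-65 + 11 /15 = -964 /15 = -64.27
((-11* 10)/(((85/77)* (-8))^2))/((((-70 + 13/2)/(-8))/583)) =-38022677/367030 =-103.60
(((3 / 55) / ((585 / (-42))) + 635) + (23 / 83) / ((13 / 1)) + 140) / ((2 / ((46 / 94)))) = 2644620937 / 13946075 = 189.63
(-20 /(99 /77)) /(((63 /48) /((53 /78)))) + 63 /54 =-14503 /2106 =-6.89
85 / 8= 10.62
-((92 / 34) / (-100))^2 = -529 / 722500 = -0.00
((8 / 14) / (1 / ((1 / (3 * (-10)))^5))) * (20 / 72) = -1 / 153090000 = -0.00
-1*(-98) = 98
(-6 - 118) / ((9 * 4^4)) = -31 / 576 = -0.05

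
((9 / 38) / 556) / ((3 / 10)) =15 / 10564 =0.00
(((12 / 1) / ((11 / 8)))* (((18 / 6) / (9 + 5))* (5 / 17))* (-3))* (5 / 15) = -720 / 1309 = -0.55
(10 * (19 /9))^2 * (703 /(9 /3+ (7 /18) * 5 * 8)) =25378300 /1503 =16885.10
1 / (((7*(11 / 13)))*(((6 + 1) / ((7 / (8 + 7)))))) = 13 / 1155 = 0.01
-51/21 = -17/7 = -2.43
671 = 671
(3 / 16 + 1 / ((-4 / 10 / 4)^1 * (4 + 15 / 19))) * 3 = -8301 / 1456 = -5.70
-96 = -96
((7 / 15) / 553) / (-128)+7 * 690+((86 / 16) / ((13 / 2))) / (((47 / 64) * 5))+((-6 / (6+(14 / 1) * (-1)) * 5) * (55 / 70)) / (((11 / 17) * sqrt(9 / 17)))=85 * sqrt(17) / 56+447648268957 / 92676480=4836.48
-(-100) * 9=900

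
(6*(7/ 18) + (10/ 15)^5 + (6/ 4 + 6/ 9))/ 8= 0.58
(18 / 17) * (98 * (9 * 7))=111132 / 17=6537.18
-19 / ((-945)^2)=-19 / 893025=-0.00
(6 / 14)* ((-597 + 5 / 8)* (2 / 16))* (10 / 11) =-29.04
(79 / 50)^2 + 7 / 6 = 27473 / 7500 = 3.66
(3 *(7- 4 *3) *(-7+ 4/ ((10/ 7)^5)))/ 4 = 474579/ 20000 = 23.73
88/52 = 22/13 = 1.69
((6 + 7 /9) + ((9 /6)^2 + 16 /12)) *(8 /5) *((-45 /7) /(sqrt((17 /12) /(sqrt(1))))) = -1492 *sqrt(51) /119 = -89.54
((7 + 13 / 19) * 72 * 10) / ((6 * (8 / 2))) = 4380 / 19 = 230.53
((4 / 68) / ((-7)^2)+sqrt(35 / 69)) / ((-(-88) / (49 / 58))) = 1 / 86768+49 * sqrt(2415) / 352176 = 0.01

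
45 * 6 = 270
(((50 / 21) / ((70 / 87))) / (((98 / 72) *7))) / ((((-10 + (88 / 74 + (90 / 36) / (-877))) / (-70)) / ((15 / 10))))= 3.70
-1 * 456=-456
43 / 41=1.05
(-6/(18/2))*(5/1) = -10/3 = -3.33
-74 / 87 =-0.85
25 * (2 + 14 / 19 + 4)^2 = 409600 / 361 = 1134.63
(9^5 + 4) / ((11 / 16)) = 944848 / 11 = 85895.27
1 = 1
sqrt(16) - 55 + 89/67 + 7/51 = -169259/3417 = -49.53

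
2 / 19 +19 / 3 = 367 / 57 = 6.44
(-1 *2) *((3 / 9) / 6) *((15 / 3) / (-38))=5 / 342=0.01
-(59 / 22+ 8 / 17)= -1179 / 374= -3.15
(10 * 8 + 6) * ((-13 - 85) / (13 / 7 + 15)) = -29498 / 59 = -499.97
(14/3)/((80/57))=3.32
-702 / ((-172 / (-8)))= -1404 / 43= -32.65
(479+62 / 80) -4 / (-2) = 481.78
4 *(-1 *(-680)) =2720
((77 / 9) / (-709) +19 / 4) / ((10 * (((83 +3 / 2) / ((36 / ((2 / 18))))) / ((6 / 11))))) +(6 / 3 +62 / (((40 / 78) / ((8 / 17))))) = 59.89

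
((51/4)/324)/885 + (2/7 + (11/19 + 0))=43969061/50848560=0.86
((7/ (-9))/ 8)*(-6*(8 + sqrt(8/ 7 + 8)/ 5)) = 2*sqrt(7)/ 15 + 14/ 3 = 5.02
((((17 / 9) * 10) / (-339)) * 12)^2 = 462400 / 1034289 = 0.45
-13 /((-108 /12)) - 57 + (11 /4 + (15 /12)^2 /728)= -5535487 /104832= -52.80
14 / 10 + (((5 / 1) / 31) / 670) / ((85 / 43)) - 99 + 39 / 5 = -31707439 / 353090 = -89.80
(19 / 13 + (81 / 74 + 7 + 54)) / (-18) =-61141 / 17316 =-3.53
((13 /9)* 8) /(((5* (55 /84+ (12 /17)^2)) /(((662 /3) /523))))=557118016 /658768185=0.85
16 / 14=8 / 7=1.14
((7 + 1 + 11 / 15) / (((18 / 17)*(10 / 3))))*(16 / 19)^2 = 142528 / 81225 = 1.75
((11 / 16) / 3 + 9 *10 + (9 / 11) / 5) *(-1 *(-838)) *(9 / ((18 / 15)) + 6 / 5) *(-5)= -2899678187 / 880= -3295088.85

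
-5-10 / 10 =-6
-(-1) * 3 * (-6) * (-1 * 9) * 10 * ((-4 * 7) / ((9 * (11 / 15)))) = -75600 / 11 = -6872.73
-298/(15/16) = -4768/15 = -317.87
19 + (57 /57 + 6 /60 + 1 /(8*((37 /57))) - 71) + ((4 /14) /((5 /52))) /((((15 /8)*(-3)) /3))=-8126207 /155400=-52.29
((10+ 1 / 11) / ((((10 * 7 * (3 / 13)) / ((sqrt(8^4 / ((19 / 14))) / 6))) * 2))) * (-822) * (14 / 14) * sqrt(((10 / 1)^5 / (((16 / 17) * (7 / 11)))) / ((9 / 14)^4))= -295218560 * sqrt(17765) / 16929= -2324314.86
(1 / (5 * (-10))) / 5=-1 / 250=-0.00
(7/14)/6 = 1/12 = 0.08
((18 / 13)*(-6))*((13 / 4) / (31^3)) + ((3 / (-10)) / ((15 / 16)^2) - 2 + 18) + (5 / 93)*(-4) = 57506709 / 3723875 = 15.44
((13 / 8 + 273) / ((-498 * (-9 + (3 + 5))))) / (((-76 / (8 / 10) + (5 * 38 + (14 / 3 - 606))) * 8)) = -2197 / 16137856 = -0.00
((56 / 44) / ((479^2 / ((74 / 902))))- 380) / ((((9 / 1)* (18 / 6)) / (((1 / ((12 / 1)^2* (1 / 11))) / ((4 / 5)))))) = -1081343959655 / 804644080416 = -1.34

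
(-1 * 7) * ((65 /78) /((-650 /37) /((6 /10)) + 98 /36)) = 3885 /17687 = 0.22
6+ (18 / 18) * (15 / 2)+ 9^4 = 13149 / 2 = 6574.50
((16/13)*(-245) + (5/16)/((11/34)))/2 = -343855/2288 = -150.29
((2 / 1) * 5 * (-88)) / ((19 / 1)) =-880 / 19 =-46.32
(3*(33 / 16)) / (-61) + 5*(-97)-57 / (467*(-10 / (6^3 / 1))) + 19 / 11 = -480.74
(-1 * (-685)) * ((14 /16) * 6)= 14385 /4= 3596.25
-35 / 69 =-0.51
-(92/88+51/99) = -103/66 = -1.56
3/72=1/24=0.04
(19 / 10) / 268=19 / 2680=0.01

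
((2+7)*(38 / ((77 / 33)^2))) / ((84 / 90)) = 67.30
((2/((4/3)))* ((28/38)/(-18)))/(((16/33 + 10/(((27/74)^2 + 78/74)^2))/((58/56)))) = -408542343/48694250624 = -0.01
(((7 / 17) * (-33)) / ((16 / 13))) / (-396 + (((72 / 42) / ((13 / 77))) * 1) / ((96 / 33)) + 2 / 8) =39039 / 1387030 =0.03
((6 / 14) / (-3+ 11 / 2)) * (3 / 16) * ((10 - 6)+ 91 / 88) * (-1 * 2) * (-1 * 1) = 3987 / 12320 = 0.32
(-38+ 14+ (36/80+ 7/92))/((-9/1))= 5399/2070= 2.61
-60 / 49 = -1.22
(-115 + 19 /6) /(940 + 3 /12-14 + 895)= -1342 /21855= -0.06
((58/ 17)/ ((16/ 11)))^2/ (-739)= -101761/ 13668544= -0.01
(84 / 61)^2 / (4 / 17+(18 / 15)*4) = 149940 / 398147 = 0.38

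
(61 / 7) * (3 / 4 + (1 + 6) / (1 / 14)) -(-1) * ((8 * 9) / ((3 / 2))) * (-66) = -64609 / 28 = -2307.46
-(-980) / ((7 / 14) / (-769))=-1507240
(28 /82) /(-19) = -14 /779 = -0.02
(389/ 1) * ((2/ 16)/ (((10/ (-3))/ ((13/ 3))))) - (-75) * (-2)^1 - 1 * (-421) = 16623/ 80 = 207.79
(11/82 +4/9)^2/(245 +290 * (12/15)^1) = 182329/259795188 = 0.00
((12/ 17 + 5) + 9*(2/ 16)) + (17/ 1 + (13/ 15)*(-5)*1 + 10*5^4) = 2557955/ 408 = 6269.50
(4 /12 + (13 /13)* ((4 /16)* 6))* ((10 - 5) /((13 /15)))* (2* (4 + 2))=126.92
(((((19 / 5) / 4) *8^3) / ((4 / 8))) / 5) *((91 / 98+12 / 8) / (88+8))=2584 / 525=4.92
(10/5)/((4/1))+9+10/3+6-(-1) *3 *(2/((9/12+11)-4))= 3647/186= 19.61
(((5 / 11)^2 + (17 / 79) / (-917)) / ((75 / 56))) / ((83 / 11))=0.02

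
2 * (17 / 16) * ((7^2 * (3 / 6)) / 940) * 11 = 9163 / 15040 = 0.61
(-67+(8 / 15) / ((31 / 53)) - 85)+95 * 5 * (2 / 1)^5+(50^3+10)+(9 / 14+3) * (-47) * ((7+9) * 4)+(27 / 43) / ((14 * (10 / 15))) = 72278634121 / 559860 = 129101.26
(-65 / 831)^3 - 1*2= -1147987007 / 573856191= -2.00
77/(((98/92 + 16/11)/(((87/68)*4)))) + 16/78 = 44123822/281775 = 156.59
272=272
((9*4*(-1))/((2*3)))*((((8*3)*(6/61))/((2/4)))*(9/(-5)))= 15552/305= 50.99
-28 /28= -1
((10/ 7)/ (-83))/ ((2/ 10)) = -0.09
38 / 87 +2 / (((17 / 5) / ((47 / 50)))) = 7319 / 7395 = 0.99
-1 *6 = -6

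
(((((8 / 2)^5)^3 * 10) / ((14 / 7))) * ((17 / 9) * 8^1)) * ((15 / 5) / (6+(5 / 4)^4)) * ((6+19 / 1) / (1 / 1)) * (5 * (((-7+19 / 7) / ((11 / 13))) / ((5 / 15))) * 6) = -54673215691161600000 / 166397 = -328570921898601.54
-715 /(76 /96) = -17160 /19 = -903.16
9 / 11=0.82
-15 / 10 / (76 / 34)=-51 / 76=-0.67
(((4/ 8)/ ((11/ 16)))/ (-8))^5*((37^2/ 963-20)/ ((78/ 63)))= 125237/ 1344131646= 0.00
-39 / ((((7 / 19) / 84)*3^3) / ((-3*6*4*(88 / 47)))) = 2086656 / 47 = 44396.94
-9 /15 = -3 /5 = -0.60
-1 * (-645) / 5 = 129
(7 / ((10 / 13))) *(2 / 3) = 91 / 15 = 6.07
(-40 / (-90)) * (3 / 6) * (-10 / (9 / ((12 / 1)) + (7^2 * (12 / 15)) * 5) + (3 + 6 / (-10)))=18488 / 35415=0.52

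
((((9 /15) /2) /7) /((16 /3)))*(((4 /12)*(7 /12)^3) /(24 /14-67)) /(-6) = 343 /252702720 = 0.00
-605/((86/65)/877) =-34488025/86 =-401023.55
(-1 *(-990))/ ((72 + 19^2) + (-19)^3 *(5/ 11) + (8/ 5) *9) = -9075/ 24478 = -0.37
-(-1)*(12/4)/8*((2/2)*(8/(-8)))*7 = -21/8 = -2.62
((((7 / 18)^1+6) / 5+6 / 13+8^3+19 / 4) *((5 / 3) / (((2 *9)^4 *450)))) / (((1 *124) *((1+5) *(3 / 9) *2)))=242653 / 6579324610560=0.00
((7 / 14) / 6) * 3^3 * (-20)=-45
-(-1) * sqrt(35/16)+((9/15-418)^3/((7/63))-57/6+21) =-163621302179/250+sqrt(35)/4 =-654485207.24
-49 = -49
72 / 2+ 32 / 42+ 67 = 2179 / 21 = 103.76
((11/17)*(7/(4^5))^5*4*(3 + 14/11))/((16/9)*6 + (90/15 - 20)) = -2369787/47850746040811520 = -0.00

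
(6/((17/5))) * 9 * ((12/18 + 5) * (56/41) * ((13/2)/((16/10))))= 499.39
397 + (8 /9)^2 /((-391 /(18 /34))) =23749667 /59823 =397.00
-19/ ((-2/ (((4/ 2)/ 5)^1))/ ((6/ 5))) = 4.56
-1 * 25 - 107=-132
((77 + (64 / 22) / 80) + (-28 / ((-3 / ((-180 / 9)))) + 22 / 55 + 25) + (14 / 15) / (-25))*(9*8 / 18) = -463472 / 1375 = -337.07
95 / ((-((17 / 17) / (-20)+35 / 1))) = -1900 / 699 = -2.72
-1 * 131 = -131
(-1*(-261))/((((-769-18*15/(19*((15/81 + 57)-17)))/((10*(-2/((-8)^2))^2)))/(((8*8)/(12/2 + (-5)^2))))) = -34713/5075272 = -0.01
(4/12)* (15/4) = 5/4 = 1.25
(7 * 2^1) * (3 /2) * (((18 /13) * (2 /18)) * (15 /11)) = 630 /143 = 4.41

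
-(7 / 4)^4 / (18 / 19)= -45619 / 4608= -9.90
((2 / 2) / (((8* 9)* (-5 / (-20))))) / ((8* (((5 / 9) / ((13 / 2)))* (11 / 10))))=13 / 176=0.07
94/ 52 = 47/ 26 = 1.81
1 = 1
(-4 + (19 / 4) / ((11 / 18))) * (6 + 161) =13861 / 22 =630.05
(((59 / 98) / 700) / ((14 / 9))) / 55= 531 / 52822000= 0.00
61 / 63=0.97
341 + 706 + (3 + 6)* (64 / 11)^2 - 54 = 157017 / 121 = 1297.66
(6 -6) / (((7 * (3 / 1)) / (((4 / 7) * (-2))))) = 0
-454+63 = -391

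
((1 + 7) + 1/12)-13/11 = 911/132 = 6.90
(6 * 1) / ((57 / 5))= 10 / 19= 0.53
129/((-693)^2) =43/160083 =0.00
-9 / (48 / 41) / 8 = -123 / 128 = -0.96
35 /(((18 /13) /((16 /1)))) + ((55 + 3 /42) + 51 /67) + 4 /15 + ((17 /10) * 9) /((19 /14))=378392851 /801990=471.82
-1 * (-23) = 23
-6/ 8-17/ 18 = -1.69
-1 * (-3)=3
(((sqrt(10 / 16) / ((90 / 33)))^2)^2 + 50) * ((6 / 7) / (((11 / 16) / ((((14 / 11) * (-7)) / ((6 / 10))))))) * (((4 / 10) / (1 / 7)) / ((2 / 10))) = -5081037409 / 392040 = -12960.51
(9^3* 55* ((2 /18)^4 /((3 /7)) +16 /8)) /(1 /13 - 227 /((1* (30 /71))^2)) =-255924500 /4056843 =-63.08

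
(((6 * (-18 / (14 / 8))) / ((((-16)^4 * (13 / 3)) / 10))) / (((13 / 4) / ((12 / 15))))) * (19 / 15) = -513 / 757120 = -0.00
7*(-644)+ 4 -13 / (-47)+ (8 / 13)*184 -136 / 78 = -8050969 / 1833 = -4392.24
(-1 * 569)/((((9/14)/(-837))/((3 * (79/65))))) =175578606/65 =2701209.32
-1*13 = -13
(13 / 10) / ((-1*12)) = -13 / 120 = -0.11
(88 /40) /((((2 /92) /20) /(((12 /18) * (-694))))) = -2809312 /3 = -936437.33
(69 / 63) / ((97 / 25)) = 575 / 2037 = 0.28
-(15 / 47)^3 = -3375 / 103823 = -0.03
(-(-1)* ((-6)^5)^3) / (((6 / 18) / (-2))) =2821109907456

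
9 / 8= 1.12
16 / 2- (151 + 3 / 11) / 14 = -216 / 77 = -2.81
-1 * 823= -823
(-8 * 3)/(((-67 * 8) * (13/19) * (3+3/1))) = 19/1742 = 0.01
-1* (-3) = 3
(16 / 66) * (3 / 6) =4 / 33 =0.12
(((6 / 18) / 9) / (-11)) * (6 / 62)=-1 / 3069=-0.00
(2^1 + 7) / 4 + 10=49 / 4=12.25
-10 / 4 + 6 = 7 / 2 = 3.50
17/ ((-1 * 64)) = -17/ 64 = -0.27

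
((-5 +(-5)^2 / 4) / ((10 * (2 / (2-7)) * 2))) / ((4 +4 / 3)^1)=-15 / 512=-0.03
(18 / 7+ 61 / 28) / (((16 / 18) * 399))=3 / 224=0.01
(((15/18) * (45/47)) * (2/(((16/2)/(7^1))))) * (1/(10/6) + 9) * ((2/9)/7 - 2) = -1240/47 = -26.38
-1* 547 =-547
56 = 56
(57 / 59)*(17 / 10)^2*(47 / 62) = 774231 / 365800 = 2.12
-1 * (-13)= 13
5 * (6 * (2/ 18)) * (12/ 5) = 8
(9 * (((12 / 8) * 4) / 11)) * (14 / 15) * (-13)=-3276 / 55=-59.56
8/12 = 2/3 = 0.67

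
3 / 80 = 0.04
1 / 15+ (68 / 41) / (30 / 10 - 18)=-9 / 205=-0.04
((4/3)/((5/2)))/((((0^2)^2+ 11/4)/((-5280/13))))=-1024/13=-78.77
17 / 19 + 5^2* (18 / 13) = 8771 / 247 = 35.51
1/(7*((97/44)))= 44/679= 0.06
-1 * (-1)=1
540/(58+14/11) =1485/163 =9.11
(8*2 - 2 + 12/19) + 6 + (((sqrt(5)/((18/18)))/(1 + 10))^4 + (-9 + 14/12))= 21364069/1669074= 12.80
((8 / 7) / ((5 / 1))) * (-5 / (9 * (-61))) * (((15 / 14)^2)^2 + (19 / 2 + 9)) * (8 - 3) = 0.21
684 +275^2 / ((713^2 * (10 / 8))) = 347784896 / 508369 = 684.12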